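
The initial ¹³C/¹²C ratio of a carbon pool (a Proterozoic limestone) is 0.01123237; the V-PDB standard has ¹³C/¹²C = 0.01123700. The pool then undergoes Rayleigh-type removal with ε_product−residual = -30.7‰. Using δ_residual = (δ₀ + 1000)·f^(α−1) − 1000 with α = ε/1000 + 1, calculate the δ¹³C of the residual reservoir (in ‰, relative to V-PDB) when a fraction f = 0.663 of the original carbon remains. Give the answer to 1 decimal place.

δ₀ = (0.01123237/0.01123700 − 1)×1000 = (0.999588 − 1)×1000 = -0.412‰
α − 1 = ε/1000 = -0.0307
f^(α−1) = 0.663^(-0.0307) = 1.012697
δ_res = (-0.412 + 1000) × 1.012697 − 1000 = 1012.280 − 1000 = 12.28‰

12.3‰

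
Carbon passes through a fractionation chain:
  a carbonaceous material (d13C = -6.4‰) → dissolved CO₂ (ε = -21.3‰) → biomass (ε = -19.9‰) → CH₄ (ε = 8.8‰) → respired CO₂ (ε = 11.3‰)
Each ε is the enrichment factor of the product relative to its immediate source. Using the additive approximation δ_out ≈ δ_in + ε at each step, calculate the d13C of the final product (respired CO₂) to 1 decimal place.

-27.5‰

step 1: δ ≈ -6.4 + (-21.3) = -27.7‰
step 2: δ ≈ -27.7 + (-19.9) = -47.6‰
step 3: δ ≈ -47.6 + (8.8) = -38.8‰
step 4: δ ≈ -38.8 + (11.3) = -27.5‰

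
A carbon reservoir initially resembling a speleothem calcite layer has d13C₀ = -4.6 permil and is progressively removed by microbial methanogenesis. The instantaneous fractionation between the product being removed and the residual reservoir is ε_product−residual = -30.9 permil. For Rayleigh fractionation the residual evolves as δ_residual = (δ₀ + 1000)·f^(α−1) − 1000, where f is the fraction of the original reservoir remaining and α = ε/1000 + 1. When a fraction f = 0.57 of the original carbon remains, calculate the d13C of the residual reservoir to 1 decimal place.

12.8 permil

Rayleigh residual: δ_res = (δ₀ + 1000)·f^(α−1) − 1000
α = ε/1000 + 1 = 0.96910, so α − 1 = -0.03090
f^(α−1) = 0.57^(-0.03090) = 1.017521
δ_res = (-4.6 + 1000) × 1.017521 − 1000 = 1012.841 − 1000 = 12.84 permil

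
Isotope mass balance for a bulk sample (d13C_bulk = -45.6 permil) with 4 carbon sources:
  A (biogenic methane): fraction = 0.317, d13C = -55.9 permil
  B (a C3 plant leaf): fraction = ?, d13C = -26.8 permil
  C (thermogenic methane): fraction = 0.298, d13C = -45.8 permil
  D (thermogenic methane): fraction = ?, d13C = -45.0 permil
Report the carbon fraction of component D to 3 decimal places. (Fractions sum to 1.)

0.215

Let f_D and f_B be the unknown fractions; fractions sum to 1 so f_D + f_B = 0.385.
Mass balance: Σ fᵢ·δᵢ = δ_bulk ⇒ f_D·(-45.0) + f_B·(-26.8) = -45.6 − (-31.369) = -14.231
Substitute f_B = 0.385 − f_D:
f_D·(-45.0 − -26.8) = -14.231 − 0.385×(-26.8) = -3.913
f_D = -3.913 / -18.2 = 0.2150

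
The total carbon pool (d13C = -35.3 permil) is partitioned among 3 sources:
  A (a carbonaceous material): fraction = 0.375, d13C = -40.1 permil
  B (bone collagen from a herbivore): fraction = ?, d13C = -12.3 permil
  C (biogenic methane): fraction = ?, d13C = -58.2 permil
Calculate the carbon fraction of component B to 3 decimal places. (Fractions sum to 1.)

0.351

Let f_B and f_C be the unknown fractions; fractions sum to 1 so f_B + f_C = 0.625.
Mass balance: Σ fᵢ·δᵢ = δ_bulk ⇒ f_B·(-12.3) + f_C·(-58.2) = -35.3 − (-15.038) = -20.262
Substitute f_C = 0.625 − f_B:
f_B·(-12.3 − -58.2) = -20.262 − 0.625×(-58.2) = 16.113
f_B = 16.113 / 45.9 = 0.3510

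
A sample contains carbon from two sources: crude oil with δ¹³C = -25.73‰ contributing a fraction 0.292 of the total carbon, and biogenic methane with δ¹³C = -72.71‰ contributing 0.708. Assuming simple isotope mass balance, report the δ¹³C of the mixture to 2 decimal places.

-58.99‰

δ_mix = f_A·δ_A + f_B·δ_B
δ_mix = 0.292 × (-25.73) + 0.708 × (-72.71)
δ_mix = -7.513 + -51.479 = -58.992‰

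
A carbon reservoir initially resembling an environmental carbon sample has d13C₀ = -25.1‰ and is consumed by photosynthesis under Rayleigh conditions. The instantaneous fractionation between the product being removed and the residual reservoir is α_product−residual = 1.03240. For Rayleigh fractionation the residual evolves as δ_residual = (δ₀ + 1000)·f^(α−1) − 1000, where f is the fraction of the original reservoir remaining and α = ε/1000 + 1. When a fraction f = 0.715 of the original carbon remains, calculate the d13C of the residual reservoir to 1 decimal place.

-35.6‰

Rayleigh residual: δ_res = (δ₀ + 1000)·f^(α−1) − 1000
α − 1 = 0.03240
f^(α−1) = 0.715^(0.03240) = 0.989190
δ_res = (-25.1 + 1000) × 0.989190 − 1000 = 964.361 − 1000 = -35.64‰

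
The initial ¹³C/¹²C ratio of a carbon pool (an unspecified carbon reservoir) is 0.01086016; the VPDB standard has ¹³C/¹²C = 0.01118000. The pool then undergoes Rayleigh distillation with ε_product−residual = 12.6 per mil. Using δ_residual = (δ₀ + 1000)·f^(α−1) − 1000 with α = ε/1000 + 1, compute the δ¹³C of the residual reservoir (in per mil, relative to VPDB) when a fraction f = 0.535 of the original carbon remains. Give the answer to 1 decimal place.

-36.2 per mil

δ₀ = (0.01086016/0.01118000 − 1)×1000 = (0.971392 − 1)×1000 = -28.608 per mil
α − 1 = ε/1000 = 0.0126
f^(α−1) = 0.535^(0.0126) = 0.992150
δ_res = (-28.608 + 1000) × 0.992150 − 1000 = 963.766 − 1000 = -36.23 per mil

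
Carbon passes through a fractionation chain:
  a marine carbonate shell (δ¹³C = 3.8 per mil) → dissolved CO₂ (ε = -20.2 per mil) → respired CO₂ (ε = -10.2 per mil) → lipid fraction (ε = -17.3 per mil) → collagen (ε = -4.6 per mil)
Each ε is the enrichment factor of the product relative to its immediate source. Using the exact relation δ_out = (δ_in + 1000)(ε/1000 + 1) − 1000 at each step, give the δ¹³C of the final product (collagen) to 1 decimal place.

-47.8 per mil

step 1: δ = (3.80 + 1000)·(-20.2/1000 + 1) − 1000 = -16.48 per mil
step 2: δ = (-16.48 + 1000)·(-10.2/1000 + 1) − 1000 = -26.51 per mil
step 3: δ = (-26.51 + 1000)·(-17.3/1000 + 1) − 1000 = -43.35 per mil
step 4: δ = (-43.35 + 1000)·(-4.6/1000 + 1) − 1000 = -47.75 per mil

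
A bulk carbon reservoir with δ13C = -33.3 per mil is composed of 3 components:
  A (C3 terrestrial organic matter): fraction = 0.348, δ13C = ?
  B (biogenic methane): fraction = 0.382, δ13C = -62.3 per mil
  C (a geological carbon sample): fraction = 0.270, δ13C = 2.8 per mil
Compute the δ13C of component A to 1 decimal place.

Isotope mass balance: δ_bulk = Σ fᵢ·δᵢ.
-33.3 = 0.348×δ_A + 0.382×(-62.3) + 0.270×(2.8)
0.348·δ_A = -33.3 − (-23.043) = -10.257
δ_A = -10.257 / 0.348 = -29.48 per mil

-29.5 per mil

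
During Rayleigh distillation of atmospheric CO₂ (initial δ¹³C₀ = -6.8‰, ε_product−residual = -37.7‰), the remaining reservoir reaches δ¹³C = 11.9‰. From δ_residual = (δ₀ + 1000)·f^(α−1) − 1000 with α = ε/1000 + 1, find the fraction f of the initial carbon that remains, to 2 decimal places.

α − 1 = ε/1000 = -0.0377
(δ_res + 1000)/(δ₀ + 1000) = (11.9 + 1000)/(-6.8 + 1000) = 1011.9/993.2 = 1.018828
f = 1.018828^(1/-0.0377) = exp(ln(1.018828)/-0.0377) = exp(0.01865/-0.0377)
f = exp(-0.4948) = 0.6097

0.61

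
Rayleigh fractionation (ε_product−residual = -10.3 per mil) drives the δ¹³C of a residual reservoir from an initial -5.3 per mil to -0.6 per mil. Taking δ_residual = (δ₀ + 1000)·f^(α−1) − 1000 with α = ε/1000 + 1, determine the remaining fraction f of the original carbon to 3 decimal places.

α − 1 = ε/1000 = -0.0103
(δ_res + 1000)/(δ₀ + 1000) = (-0.6 + 1000)/(-5.3 + 1000) = 999.4/994.7 = 1.004725
f = 1.004725^(1/-0.0103) = exp(ln(1.004725)/-0.0103) = exp(0.00471/-0.0103)
f = exp(-0.4577) = 0.6328

0.633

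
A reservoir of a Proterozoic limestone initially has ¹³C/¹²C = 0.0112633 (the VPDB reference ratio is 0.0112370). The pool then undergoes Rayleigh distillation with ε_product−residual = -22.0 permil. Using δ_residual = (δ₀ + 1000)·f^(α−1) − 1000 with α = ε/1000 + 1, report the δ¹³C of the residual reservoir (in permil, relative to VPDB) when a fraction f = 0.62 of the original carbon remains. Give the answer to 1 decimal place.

12.9 permil

δ₀ = (0.0112633/0.0112370 − 1)×1000 = (1.002340 − 1)×1000 = 2.340 permil
α − 1 = ε/1000 = -0.0220
f^(α−1) = 0.62^(-0.0220) = 1.010572
δ_res = (2.340 + 1000) × 1.010572 − 1000 = 1012.938 − 1000 = 12.94 permil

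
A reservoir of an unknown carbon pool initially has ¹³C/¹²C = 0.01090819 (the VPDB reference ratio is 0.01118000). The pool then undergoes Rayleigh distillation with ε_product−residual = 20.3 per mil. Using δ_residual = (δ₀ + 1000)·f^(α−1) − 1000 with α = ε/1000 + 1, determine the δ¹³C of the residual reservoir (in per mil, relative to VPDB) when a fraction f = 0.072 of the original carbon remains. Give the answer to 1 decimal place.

δ₀ = (0.01090819/0.01118000 − 1)×1000 = (0.975688 − 1)×1000 = -24.312 per mil
α − 1 = ε/1000 = 0.0203
f^(α−1) = 0.072^(0.0203) = 0.947990
δ_res = (-24.312 + 1000) × 0.947990 − 1000 = 924.943 − 1000 = -75.06 per mil

-75.1 per mil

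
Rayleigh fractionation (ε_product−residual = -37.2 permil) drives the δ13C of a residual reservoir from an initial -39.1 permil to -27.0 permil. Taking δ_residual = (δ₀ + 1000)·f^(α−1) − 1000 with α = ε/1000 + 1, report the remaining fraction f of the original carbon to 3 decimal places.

0.714

α − 1 = ε/1000 = -0.0372
(δ_res + 1000)/(δ₀ + 1000) = (-27.0 + 1000)/(-39.1 + 1000) = 973.0/960.9 = 1.012592
f = 1.012592^(1/-0.0372) = exp(ln(1.012592)/-0.0372) = exp(0.01251/-0.0372)
f = exp(-0.3364) = 0.7143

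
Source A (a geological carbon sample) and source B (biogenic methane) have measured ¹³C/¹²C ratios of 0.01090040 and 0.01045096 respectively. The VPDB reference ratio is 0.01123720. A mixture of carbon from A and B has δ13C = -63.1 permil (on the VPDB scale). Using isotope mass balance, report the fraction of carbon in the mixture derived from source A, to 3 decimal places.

δ_A = (0.01090040/0.01123720 − 1)×1000 = (0.970028 − 1)×1000 = -29.972 permil
δ_B = (0.01045096/0.01123720 − 1)×1000 = (0.930032 − 1)×1000 = -69.968 permil
f_A = (δ_mix − δ_B)/(δ_A − δ_B) = (-63.1 − (-69.968))/(-29.972 − (-69.968))
f_A = 6.868 / 39.996 = 0.1717

0.172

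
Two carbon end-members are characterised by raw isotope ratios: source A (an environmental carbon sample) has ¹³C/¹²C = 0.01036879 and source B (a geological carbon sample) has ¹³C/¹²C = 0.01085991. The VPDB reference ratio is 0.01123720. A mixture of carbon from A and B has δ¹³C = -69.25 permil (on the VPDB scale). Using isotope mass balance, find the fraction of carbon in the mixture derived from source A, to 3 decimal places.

δ_A = (0.01036879/0.01123720 − 1)×1000 = (0.922720 − 1)×1000 = -77.280 permil
δ_B = (0.01085991/0.01123720 − 1)×1000 = (0.966425 − 1)×1000 = -33.575 permil
f_A = (δ_mix − δ_B)/(δ_A − δ_B) = (-69.25 − (-33.575))/(-77.280 − (-33.575))
f_A = -35.675 / -43.705 = 0.8163

0.816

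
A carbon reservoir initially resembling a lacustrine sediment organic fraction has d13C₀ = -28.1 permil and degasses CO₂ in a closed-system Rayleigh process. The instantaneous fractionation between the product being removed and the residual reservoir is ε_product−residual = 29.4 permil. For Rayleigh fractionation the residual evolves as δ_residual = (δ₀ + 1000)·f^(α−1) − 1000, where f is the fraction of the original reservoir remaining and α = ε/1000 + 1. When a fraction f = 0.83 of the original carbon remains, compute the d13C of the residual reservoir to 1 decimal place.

-33.4 permil

Rayleigh residual: δ_res = (δ₀ + 1000)·f^(α−1) − 1000
α = ε/1000 + 1 = 1.02940, so α − 1 = 0.02940
f^(α−1) = 0.83^(0.02940) = 0.994537
δ_res = (-28.1 + 1000) × 0.994537 − 1000 = 966.590 − 1000 = -33.41 permil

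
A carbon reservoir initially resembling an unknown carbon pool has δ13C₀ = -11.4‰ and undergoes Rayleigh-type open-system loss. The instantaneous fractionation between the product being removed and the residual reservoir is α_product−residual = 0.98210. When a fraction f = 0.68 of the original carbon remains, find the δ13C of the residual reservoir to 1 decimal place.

-4.6‰

Rayleigh residual: δ_res = (δ₀ + 1000)·f^(α−1) − 1000
α − 1 = -0.01790
f^(α−1) = 0.68^(-0.01790) = 1.006927
δ_res = (-11.4 + 1000) × 1.006927 − 1000 = 995.448 − 1000 = -4.55‰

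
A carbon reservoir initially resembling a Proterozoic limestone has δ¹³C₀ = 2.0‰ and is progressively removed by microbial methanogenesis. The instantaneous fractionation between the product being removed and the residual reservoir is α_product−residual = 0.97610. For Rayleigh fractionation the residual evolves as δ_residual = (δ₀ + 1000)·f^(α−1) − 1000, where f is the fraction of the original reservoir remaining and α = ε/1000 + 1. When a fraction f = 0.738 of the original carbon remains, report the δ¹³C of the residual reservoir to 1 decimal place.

9.3‰

Rayleigh residual: δ_res = (δ₀ + 1000)·f^(α−1) − 1000
α − 1 = -0.02390
f^(α−1) = 0.738^(-0.02390) = 1.007288
δ_res = (2.0 + 1000) × 1.007288 − 1000 = 1009.302 − 1000 = 9.30‰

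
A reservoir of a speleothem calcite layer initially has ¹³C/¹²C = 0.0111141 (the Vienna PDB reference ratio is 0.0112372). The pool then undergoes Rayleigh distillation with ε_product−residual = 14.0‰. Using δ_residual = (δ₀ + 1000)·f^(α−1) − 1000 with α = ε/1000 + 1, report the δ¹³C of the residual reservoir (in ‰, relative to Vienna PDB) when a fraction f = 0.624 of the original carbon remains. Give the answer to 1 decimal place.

-17.5‰

δ₀ = (0.0111141/0.0112372 − 1)×1000 = (0.989045 − 1)×1000 = -10.955‰
α − 1 = ε/1000 = 0.0140
f^(α−1) = 0.624^(0.0140) = 0.993419
δ_res = (-10.955 + 1000) × 0.993419 − 1000 = 982.537 − 1000 = -17.46‰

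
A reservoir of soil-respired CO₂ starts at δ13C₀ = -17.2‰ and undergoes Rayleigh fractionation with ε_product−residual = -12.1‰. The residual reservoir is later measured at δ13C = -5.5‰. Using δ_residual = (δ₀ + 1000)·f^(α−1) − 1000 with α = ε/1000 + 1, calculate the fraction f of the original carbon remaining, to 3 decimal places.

α − 1 = ε/1000 = -0.0121
(δ_res + 1000)/(δ₀ + 1000) = (-5.5 + 1000)/(-17.2 + 1000) = 994.5/982.8 = 1.011905
f = 1.011905^(1/-0.0121) = exp(ln(1.011905)/-0.0121) = exp(0.01183/-0.0121)
f = exp(-0.9781) = 0.3760

0.376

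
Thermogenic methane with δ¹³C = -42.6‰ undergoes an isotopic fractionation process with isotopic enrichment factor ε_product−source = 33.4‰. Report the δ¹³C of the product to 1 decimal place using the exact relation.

To first order, δ_product ≈ δ_source + ε = -9.2‰.
Exactly, δ_product = (δ_source + 1000)·(ε/1000 + 1) − 1000.
δ_product = (-42.6 + 1000) × (33.4/1000 + 1) − 1000
δ_product = -10.62‰

-10.6‰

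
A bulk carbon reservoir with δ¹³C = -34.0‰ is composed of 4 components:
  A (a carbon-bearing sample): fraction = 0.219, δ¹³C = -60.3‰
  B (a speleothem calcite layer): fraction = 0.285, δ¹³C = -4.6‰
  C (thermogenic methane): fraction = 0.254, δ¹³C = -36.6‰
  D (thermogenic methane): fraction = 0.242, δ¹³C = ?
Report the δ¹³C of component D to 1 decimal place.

-42.1‰

Isotope mass balance: δ_bulk = Σ fᵢ·δᵢ.
-34.0 = 0.219×(-60.3) + 0.285×(-4.6) + 0.254×(-36.6) + 0.242×δ_D
0.242·δ_D = -34.0 − (-23.813) = -10.187
δ_D = -10.187 / 0.242 = -42.09‰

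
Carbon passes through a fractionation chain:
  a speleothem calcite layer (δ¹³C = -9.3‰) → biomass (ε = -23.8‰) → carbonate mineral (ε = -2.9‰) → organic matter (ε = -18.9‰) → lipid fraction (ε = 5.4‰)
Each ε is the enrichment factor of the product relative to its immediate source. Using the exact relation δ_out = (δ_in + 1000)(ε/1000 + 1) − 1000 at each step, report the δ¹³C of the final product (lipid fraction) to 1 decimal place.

-48.8‰

step 1: δ = (-9.30 + 1000)·(-23.8/1000 + 1) − 1000 = -32.88‰
step 2: δ = (-32.88 + 1000)·(-2.9/1000 + 1) − 1000 = -35.68‰
step 3: δ = (-35.68 + 1000)·(-18.9/1000 + 1) − 1000 = -53.91‰
step 4: δ = (-53.91 + 1000)·(5.4/1000 + 1) − 1000 = -48.80‰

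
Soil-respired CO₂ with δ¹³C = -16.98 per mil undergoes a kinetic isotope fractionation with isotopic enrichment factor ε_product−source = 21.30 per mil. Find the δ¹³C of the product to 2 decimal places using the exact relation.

3.96 per mil

Exactly, δ_product = (δ_source + 1000)·(ε/1000 + 1) − 1000.
δ_product = (-16.98 + 1000) × (21.30/1000 + 1) − 1000
δ_product = 3.958 per mil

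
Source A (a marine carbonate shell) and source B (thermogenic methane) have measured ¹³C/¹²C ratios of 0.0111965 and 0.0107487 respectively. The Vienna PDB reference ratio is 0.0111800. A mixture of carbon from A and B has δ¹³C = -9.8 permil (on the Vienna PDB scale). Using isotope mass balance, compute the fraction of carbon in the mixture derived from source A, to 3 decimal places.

0.718

δ_A = (0.0111965/0.0111800 − 1)×1000 = (1.001476 − 1)×1000 = 1.476 permil
δ_B = (0.0107487/0.0111800 − 1)×1000 = (0.961422 − 1)×1000 = -38.578 permil
f_A = (δ_mix − δ_B)/(δ_A − δ_B) = (-9.8 − (-38.578))/(1.476 − (-38.578))
f_A = 28.778 / 40.054 = 0.7185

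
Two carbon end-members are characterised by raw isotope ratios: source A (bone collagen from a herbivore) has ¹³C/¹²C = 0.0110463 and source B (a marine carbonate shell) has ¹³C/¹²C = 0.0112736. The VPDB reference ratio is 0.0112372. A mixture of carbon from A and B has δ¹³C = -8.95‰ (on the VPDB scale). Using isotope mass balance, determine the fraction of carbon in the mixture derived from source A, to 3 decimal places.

0.603

δ_A = (0.0110463/0.0112372 − 1)×1000 = (0.983012 − 1)×1000 = -16.988‰
δ_B = (0.0112736/0.0112372 − 1)×1000 = (1.003239 − 1)×1000 = 3.239‰
f_A = (δ_mix − δ_B)/(δ_A − δ_B) = (-8.95 − (3.239))/(-16.988 − (3.239))
f_A = -12.189 / -20.227 = 0.6026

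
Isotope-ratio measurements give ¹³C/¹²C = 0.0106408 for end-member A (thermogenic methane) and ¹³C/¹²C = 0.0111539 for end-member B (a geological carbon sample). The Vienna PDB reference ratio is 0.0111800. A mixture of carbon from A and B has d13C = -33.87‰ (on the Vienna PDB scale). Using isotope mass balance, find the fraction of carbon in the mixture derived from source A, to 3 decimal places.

δ_A = (0.0106408/0.0111800 − 1)×1000 = (0.951771 − 1)×1000 = -48.229‰
δ_B = (0.0111539/0.0111800 − 1)×1000 = (0.997665 − 1)×1000 = -2.335‰
f_A = (δ_mix − δ_B)/(δ_A − δ_B) = (-33.87 − (-2.335))/(-48.229 − (-2.335))
f_A = -31.535 / -45.894 = 0.6871

0.687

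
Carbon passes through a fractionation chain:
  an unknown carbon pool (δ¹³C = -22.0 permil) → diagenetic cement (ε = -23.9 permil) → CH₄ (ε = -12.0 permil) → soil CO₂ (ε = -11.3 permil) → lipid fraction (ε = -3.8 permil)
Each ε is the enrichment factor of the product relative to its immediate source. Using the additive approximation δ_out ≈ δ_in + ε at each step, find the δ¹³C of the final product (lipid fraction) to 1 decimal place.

step 1: δ ≈ -22.0 + (-23.9) = -45.9 permil
step 2: δ ≈ -45.9 + (-12.0) = -57.9 permil
step 3: δ ≈ -57.9 + (-11.3) = -69.2 permil
step 4: δ ≈ -69.2 + (-3.8) = -73.0 permil

-73.0 permil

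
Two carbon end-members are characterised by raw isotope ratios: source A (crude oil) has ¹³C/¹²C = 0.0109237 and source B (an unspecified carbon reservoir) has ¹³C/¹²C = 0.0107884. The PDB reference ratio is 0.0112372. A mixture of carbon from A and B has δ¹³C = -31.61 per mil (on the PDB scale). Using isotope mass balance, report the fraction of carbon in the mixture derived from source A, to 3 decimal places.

δ_A = (0.0109237/0.0112372 − 1)×1000 = (0.972102 − 1)×1000 = -27.898 per mil
δ_B = (0.0107884/0.0112372 − 1)×1000 = (0.960061 − 1)×1000 = -39.939 per mil
f_A = (δ_mix − δ_B)/(δ_A − δ_B) = (-31.61 − (-39.939))/(-27.898 − (-39.939))
f_A = 8.329 / 12.040 = 0.6917

0.692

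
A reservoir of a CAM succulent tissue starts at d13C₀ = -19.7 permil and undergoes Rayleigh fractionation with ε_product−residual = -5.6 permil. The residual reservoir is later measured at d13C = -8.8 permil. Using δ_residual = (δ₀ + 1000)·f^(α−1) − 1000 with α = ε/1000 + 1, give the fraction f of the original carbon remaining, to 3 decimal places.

0.139

α − 1 = ε/1000 = -0.0056
(δ_res + 1000)/(δ₀ + 1000) = (-8.8 + 1000)/(-19.7 + 1000) = 991.2/980.3 = 1.011119
f = 1.011119^(1/-0.0056) = exp(ln(1.011119)/-0.0056) = exp(0.01106/-0.0056)
f = exp(-1.9746) = 0.1388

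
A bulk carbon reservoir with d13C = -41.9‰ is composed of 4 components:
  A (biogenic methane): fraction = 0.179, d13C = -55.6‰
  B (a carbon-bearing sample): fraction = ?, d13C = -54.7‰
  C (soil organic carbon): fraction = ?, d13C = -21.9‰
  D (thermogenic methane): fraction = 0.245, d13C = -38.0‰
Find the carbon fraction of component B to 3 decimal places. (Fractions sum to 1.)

0.306

Let f_B and f_C be the unknown fractions; fractions sum to 1 so f_B + f_C = 0.576.
Mass balance: Σ fᵢ·δᵢ = δ_bulk ⇒ f_B·(-54.7) + f_C·(-21.9) = -41.9 − (-19.262) = -22.638
Substitute f_C = 0.576 − f_B:
f_B·(-54.7 − -21.9) = -22.638 − 0.576×(-21.9) = -10.023
f_B = -10.023 / -32.8 = 0.3056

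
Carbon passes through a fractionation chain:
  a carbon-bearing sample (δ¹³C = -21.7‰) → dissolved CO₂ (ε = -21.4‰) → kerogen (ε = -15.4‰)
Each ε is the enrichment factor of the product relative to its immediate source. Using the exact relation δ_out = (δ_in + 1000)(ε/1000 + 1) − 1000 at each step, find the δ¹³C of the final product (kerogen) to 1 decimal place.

-57.4‰

step 1: δ = (-21.70 + 1000)·(-21.4/1000 + 1) − 1000 = -42.64‰
step 2: δ = (-42.64 + 1000)·(-15.4/1000 + 1) − 1000 = -57.38‰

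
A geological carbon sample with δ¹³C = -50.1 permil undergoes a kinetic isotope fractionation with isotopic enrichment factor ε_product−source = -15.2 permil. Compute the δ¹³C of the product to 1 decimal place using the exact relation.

To first order, δ_product ≈ δ_source + ε = -65.3 permil.
Exactly, δ_product = (δ_source + 1000)·(ε/1000 + 1) − 1000.
δ_product = (-50.1 + 1000) × (-15.2/1000 + 1) − 1000
δ_product = -64.54 permil

-64.5 permil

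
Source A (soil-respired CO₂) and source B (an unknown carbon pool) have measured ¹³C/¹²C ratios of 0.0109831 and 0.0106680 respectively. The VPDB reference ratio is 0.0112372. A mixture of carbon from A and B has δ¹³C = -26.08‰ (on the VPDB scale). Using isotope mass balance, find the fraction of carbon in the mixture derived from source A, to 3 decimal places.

0.876

δ_A = (0.0109831/0.0112372 − 1)×1000 = (0.977388 − 1)×1000 = -22.612‰
δ_B = (0.0106680/0.0112372 − 1)×1000 = (0.949347 − 1)×1000 = -50.653‰
f_A = (δ_mix − δ_B)/(δ_A − δ_B) = (-26.08 − (-50.653))/(-22.612 − (-50.653))
f_A = 24.573 / 28.041 = 0.8763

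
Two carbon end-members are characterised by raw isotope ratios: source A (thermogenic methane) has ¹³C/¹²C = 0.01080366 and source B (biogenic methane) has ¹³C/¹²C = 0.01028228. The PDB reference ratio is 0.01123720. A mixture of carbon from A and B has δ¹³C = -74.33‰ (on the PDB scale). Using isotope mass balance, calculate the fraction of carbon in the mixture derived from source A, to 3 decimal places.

0.230

δ_A = (0.01080366/0.01123720 − 1)×1000 = (0.961419 − 1)×1000 = -38.581‰
δ_B = (0.01028228/0.01123720 − 1)×1000 = (0.915022 − 1)×1000 = -84.978‰
f_A = (δ_mix − δ_B)/(δ_A − δ_B) = (-74.33 − (-84.978))/(-38.581 − (-84.978))
f_A = 10.648 / 46.398 = 0.2295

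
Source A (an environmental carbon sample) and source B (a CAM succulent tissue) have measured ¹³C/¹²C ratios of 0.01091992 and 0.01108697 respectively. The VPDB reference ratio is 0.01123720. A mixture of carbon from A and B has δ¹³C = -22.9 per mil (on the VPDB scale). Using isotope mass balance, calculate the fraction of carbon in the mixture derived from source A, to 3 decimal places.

δ_A = (0.01091992/0.01123720 − 1)×1000 = (0.971765 − 1)×1000 = -28.235 per mil
δ_B = (0.01108697/0.01123720 − 1)×1000 = (0.986631 − 1)×1000 = -13.369 per mil
f_A = (δ_mix − δ_B)/(δ_A − δ_B) = (-22.9 − (-13.369))/(-28.235 − (-13.369))
f_A = -9.531 / -14.866 = 0.6411

0.641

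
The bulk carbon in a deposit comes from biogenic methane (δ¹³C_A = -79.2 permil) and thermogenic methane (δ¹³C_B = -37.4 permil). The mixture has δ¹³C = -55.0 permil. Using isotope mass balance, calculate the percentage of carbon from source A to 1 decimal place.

δ_mix = f_A·δ_A + (1 − f_A)·δ_B  ⇒  f_A = (δ_mix − δ_B)/(δ_A − δ_B)
f_A = (-55.0 − (-37.4)) / (-79.2 − (-37.4))
f_A = -17.6 / -41.8 = 0.4211

42.1%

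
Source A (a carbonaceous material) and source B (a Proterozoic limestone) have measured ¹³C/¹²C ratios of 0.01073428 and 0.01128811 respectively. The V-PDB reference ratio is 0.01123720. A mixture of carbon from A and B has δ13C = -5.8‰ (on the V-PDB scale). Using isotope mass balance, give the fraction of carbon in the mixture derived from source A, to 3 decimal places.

δ_A = (0.01073428/0.01123720 − 1)×1000 = (0.955245 − 1)×1000 = -44.755‰
δ_B = (0.01128811/0.01123720 − 1)×1000 = (1.004530 − 1)×1000 = 4.530‰
f_A = (δ_mix − δ_B)/(δ_A − δ_B) = (-5.8 − (4.530))/(-44.755 − (4.530))
f_A = -10.330 / -49.285 = 0.2096

0.210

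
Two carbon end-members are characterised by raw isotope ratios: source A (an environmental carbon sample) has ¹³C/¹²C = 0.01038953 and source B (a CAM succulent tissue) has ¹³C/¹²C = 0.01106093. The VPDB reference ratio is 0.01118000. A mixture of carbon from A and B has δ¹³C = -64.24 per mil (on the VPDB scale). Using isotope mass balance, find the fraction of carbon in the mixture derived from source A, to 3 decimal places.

0.892

δ_A = (0.01038953/0.01118000 − 1)×1000 = (0.929296 − 1)×1000 = -70.704 per mil
δ_B = (0.01106093/0.01118000 − 1)×1000 = (0.989350 − 1)×1000 = -10.650 per mil
f_A = (δ_mix − δ_B)/(δ_A − δ_B) = (-64.24 − (-10.650))/(-70.704 − (-10.650))
f_A = -53.590 / -60.054 = 0.8924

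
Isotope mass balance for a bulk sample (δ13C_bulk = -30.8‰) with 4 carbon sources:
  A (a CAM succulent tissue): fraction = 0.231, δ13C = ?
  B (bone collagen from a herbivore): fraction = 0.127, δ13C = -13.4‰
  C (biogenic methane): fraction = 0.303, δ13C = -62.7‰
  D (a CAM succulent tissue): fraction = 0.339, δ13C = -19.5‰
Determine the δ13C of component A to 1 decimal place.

-15.1‰

Isotope mass balance: δ_bulk = Σ fᵢ·δᵢ.
-30.8 = 0.231×δ_A + 0.127×(-13.4) + 0.303×(-62.7) + 0.339×(-19.5)
0.231·δ_A = -30.8 − (-27.310) = -3.490
δ_A = -3.490 / 0.231 = -15.11‰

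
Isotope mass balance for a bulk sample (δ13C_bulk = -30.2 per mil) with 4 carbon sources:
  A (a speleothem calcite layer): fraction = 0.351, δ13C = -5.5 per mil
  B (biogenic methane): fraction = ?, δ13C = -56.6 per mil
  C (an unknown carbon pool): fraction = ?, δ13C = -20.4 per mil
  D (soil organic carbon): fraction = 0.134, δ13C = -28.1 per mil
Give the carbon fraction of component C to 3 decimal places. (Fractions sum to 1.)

Let f_C and f_B be the unknown fractions; fractions sum to 1 so f_C + f_B = 0.515.
Mass balance: Σ fᵢ·δᵢ = δ_bulk ⇒ f_C·(-20.4) + f_B·(-56.6) = -30.2 − (-5.696) = -24.504
Substitute f_B = 0.515 − f_C:
f_C·(-20.4 − -56.6) = -24.504 − 0.515×(-56.6) = 4.645
f_C = 4.645 / 36.2 = 0.1283

0.128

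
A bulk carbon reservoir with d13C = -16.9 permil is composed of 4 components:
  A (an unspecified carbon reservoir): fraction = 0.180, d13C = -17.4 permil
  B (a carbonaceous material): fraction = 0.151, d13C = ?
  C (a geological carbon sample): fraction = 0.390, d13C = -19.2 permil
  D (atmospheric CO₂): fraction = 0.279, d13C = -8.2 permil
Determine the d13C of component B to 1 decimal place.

-26.4 permil

Isotope mass balance: δ_bulk = Σ fᵢ·δᵢ.
-16.9 = 0.180×(-17.4) + 0.151×δ_B + 0.390×(-19.2) + 0.279×(-8.2)
0.151·δ_B = -16.9 − (-12.908) = -3.992
δ_B = -3.992 / 0.151 = -26.44 permil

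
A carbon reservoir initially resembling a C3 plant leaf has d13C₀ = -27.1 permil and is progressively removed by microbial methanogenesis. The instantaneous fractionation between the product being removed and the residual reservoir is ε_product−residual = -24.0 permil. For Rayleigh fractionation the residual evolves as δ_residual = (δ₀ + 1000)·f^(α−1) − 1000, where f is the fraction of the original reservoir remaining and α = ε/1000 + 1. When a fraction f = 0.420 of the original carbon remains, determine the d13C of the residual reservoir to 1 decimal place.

-6.6 permil

Rayleigh residual: δ_res = (δ₀ + 1000)·f^(α−1) − 1000
α = ε/1000 + 1 = 0.97600, so α − 1 = -0.02400
f^(α−1) = 0.420^(-0.02400) = 1.021038
δ_res = (-27.1 + 1000) × 1.021038 − 1000 = 993.368 − 1000 = -6.63 permil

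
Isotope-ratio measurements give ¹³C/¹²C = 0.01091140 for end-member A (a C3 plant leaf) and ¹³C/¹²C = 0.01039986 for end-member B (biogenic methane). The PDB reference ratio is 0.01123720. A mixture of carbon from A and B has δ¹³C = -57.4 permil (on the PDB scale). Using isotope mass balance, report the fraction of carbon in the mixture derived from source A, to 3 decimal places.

δ_A = (0.01091140/0.01123720 − 1)×1000 = (0.971007 − 1)×1000 = -28.993 permil
δ_B = (0.01039986/0.01123720 − 1)×1000 = (0.925485 − 1)×1000 = -74.515 permil
f_A = (δ_mix − δ_B)/(δ_A − δ_B) = (-57.4 − (-74.515))/(-28.993 − (-74.515))
f_A = 17.115 / 45.522 = 0.3760

0.376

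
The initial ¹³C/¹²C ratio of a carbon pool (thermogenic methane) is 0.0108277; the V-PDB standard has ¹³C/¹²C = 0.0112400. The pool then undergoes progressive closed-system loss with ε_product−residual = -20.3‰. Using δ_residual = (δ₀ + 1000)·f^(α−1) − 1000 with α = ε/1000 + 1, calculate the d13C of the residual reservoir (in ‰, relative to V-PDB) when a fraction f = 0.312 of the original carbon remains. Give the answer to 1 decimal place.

δ₀ = (0.0108277/0.0112400 − 1)×1000 = (0.963319 − 1)×1000 = -36.681‰
α − 1 = ε/1000 = -0.0203
f^(α−1) = 0.312^(-0.0203) = 1.023926
δ_res = (-36.681 + 1000) × 1.023926 − 1000 = 986.367 − 1000 = -13.63‰

-13.6‰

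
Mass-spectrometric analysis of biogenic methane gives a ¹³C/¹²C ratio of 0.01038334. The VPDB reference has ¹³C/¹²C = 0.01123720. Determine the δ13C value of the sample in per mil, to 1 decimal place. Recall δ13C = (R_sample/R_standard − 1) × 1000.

δ13C = (R_sample / R_standard − 1) × 1000
R_sample / R_standard = 0.01038334 / 0.01123720 = 0.924015
δ13C = (0.924015 − 1) × 1000 = -75.99 per mil

-76.0 per mil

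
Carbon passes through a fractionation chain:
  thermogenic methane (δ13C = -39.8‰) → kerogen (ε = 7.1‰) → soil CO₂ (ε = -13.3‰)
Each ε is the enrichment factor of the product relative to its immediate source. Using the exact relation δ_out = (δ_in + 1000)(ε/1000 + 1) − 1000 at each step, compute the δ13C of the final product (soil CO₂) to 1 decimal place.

-45.8‰

step 1: δ = (-39.80 + 1000)·(7.1/1000 + 1) − 1000 = -32.98‰
step 2: δ = (-32.98 + 1000)·(-13.3/1000 + 1) − 1000 = -45.84‰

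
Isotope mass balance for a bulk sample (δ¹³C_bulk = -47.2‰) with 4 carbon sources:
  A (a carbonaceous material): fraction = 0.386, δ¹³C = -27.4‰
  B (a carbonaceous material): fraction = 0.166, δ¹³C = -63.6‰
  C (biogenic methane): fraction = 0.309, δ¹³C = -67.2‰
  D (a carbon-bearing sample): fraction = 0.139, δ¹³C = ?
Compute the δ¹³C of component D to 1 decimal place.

Isotope mass balance: δ_bulk = Σ fᵢ·δᵢ.
-47.2 = 0.386×(-27.4) + 0.166×(-63.6) + 0.309×(-67.2) + 0.139×δ_D
0.139·δ_D = -47.2 − (-41.899) = -5.301
δ_D = -5.301 / 0.139 = -38.14‰

-38.1‰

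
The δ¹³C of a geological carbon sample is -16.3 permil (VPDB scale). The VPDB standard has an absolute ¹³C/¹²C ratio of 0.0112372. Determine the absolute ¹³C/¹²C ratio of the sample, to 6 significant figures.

0.0110540

R_sample = R_standard × (δ¹³C/1000 + 1)
R_sample = 0.0112372 × (-16.3/1000 + 1) = 0.0112372 × 0.983700
R_sample = 0.0110540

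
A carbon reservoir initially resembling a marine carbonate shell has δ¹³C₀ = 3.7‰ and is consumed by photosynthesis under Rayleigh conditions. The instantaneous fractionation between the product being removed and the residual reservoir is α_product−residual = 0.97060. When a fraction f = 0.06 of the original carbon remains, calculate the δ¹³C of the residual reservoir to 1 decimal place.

Rayleigh residual: δ_res = (δ₀ + 1000)·f^(α−1) − 1000
α − 1 = -0.02940
f^(α−1) = 0.06^(-0.02940) = 1.086231
δ_res = (3.7 + 1000) × 1.086231 − 1000 = 1090.250 − 1000 = 90.25‰

90.3‰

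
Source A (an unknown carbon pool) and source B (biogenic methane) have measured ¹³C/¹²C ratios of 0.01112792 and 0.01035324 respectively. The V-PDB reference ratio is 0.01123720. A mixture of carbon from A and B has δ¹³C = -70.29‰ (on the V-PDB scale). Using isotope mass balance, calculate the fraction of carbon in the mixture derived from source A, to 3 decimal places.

0.121

δ_A = (0.01112792/0.01123720 − 1)×1000 = (0.990275 − 1)×1000 = -9.725‰
δ_B = (0.01035324/0.01123720 − 1)×1000 = (0.921336 − 1)×1000 = -78.664‰
f_A = (δ_mix − δ_B)/(δ_A − δ_B) = (-70.29 − (-78.664))/(-9.725 − (-78.664))
f_A = 8.374 / 68.939 = 0.1215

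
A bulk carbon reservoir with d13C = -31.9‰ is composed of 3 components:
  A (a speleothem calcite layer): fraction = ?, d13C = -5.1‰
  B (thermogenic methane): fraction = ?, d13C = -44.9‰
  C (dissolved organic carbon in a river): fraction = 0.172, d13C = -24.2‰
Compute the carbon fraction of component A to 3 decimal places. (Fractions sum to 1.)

0.237

Let f_A and f_B be the unknown fractions; fractions sum to 1 so f_A + f_B = 0.828.
Mass balance: Σ fᵢ·δᵢ = δ_bulk ⇒ f_A·(-5.1) + f_B·(-44.9) = -31.9 − (-4.162) = -27.738
Substitute f_B = 0.828 − f_A:
f_A·(-5.1 − -44.9) = -27.738 − 0.828×(-44.9) = 9.440
f_A = 9.440 / 39.8 = 0.2372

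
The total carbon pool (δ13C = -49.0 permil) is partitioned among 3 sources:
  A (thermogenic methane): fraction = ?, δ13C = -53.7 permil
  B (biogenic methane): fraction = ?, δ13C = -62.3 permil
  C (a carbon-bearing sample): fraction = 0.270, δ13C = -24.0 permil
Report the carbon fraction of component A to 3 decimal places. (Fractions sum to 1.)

Let f_A and f_B be the unknown fractions; fractions sum to 1 so f_A + f_B = 0.730.
Mass balance: Σ fᵢ·δᵢ = δ_bulk ⇒ f_A·(-53.7) + f_B·(-62.3) = -49.0 − (-6.480) = -42.520
Substitute f_B = 0.730 − f_A:
f_A·(-53.7 − -62.3) = -42.520 − 0.730×(-62.3) = 2.959
f_A = 2.959 / 8.6 = 0.3441

0.344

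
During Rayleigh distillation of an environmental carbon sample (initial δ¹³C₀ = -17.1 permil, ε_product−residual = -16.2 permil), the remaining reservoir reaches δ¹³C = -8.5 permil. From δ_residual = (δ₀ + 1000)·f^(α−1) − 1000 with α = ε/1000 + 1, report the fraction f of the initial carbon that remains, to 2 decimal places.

0.58

α − 1 = ε/1000 = -0.0162
(δ_res + 1000)/(δ₀ + 1000) = (-8.5 + 1000)/(-17.1 + 1000) = 991.5/982.9 = 1.008750
f = 1.008750^(1/-0.0162) = exp(ln(1.008750)/-0.0162) = exp(0.00871/-0.0162)
f = exp(-0.5378) = 0.5841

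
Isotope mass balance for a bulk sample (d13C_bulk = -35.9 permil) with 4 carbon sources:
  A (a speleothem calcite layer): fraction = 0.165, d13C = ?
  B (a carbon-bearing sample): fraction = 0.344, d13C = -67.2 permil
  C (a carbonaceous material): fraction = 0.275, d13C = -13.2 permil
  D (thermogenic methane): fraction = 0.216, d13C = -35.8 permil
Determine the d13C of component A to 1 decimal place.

-8.6 permil

Isotope mass balance: δ_bulk = Σ fᵢ·δᵢ.
-35.9 = 0.165×δ_A + 0.344×(-67.2) + 0.275×(-13.2) + 0.216×(-35.8)
0.165·δ_A = -35.9 − (-34.480) = -1.420
δ_A = -1.420 / 0.165 = -8.61 permil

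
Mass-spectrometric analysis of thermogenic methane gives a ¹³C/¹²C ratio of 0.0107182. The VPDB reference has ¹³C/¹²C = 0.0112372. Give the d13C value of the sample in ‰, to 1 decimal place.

d13C = (R_sample / R_standard − 1) × 1000
R_sample / R_standard = 0.0107182 / 0.0112372 = 0.953814
d13C = (0.953814 − 1) × 1000 = -46.19‰

-46.2‰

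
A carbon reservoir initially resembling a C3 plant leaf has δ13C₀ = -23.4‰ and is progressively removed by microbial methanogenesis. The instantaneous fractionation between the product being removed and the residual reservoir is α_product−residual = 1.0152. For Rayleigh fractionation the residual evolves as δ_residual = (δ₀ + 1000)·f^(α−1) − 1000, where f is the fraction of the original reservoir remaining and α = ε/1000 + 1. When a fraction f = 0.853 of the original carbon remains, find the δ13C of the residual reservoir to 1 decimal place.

-25.8‰

Rayleigh residual: δ_res = (δ₀ + 1000)·f^(α−1) − 1000
α − 1 = 0.01520
f^(α−1) = 0.853^(0.01520) = 0.997586
δ_res = (-23.4 + 1000) × 0.997586 − 1000 = 974.243 − 1000 = -25.76‰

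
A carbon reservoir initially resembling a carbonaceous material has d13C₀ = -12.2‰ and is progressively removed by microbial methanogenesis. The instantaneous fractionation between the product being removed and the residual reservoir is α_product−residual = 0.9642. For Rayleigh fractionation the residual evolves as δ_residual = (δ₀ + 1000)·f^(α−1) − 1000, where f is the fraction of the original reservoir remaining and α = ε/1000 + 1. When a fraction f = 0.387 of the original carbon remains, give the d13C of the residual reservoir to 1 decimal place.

21.9‰

Rayleigh residual: δ_res = (δ₀ + 1000)·f^(α−1) − 1000
α − 1 = -0.03580
f^(α−1) = 0.387^(-0.03580) = 1.034570
δ_res = (-12.2 + 1000) × 1.034570 − 1000 = 1021.948 − 1000 = 21.95‰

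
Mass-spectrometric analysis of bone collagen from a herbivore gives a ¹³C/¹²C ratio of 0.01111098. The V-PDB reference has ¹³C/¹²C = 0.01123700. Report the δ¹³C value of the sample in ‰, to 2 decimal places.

δ¹³C = (R_sample / R_standard − 1) × 1000
R_sample / R_standard = 0.01111098 / 0.01123700 = 0.988785
δ¹³C = (0.988785 − 1) × 1000 = -11.215‰

-11.21‰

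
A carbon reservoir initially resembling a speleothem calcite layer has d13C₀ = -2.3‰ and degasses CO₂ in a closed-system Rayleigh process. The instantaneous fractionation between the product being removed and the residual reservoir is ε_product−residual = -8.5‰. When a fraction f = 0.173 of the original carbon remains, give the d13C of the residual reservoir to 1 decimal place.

Rayleigh residual: δ_res = (δ₀ + 1000)·f^(α−1) − 1000
α = ε/1000 + 1 = 0.99150, so α − 1 = -0.00850
f^(α−1) = 0.173^(-0.00850) = 1.015025
δ_res = (-2.3 + 1000) × 1.015025 − 1000 = 1012.690 − 1000 = 12.69‰

12.7‰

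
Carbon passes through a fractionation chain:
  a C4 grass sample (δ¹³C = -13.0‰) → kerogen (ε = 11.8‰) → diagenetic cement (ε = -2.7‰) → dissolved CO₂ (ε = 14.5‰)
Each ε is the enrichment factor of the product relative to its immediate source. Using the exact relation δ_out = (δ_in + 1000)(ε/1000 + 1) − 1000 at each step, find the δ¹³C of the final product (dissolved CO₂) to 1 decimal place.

10.4‰

step 1: δ = (-13.00 + 1000)·(11.8/1000 + 1) − 1000 = -1.35‰
step 2: δ = (-1.35 + 1000)·(-2.7/1000 + 1) − 1000 = -4.05‰
step 3: δ = (-4.05 + 1000)·(14.5/1000 + 1) − 1000 = 10.39‰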